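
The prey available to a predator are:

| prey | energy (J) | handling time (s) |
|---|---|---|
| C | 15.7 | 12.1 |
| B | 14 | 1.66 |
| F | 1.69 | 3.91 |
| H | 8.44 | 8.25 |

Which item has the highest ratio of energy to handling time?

Profitability E/h (J/s): C = 15.7/12.1 = 1.3, B = 14/1.66 = 8.43, F = 1.69/3.91 = 0.432, H = 8.44/8.25 = 1.02.
Ranked: B > C > H > F.

B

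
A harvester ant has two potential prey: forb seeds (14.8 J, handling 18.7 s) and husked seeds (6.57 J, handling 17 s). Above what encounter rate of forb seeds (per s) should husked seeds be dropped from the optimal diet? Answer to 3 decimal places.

Drop husked seeds once their profitability E₂/h₂ falls below the rate achievable on forb seeds alone: E₂/h₂ = λE₁/(1 + λh₁).
Solve for λ: λE₁h₂ = E₂(1 + λh₁) → λ(E₁h₂ − E₂h₁) = E₂ → λ = E₂/(E₁h₂ − E₂h₁).
λ = 6.57/(14.8×17 − 6.57×18.7) = 6.57/128.7 = 0.05103 per s.

0.051 per s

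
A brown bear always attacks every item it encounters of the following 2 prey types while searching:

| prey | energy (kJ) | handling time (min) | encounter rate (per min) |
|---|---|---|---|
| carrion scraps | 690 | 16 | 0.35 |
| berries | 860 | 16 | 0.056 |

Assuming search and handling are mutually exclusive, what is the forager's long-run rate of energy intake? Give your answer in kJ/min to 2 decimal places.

Energy encountered per unit search time: 0.35×690 + 0.056×860 = 289.7 kJ/min.
Handling time per unit search time: 0.35×16 + 0.056×16 = 6.496.
Rate = 289.7/(1 + 6.496) = 38.64 kJ/min.

38.64 kJ/min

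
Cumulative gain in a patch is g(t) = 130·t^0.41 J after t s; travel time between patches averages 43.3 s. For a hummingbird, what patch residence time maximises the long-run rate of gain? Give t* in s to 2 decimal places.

30.09 s

Optimal t* satisfies g'(t*) = g(t*)/(T + t*).
g'(t) = 0.41·130·t^-0.59. Setting 0.41·130·t^-0.59 = 130·t^0.41/(43.3+t) gives 0.41(43.3+t) = t, so 0.59·t = 0.41×43.3.
t* = 0.41×43.3/0.59 = 30.09 s.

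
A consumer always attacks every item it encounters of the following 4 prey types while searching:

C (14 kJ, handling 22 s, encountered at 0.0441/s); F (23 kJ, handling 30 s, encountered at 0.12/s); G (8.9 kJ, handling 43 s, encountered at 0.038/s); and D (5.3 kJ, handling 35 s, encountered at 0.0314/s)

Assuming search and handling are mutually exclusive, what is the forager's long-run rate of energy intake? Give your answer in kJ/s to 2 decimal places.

0.47 kJ/s

R = Σλ_iE_i / (1 + Σλ_ih_i)
Numerator: 0.0441×14 + 0.12×23 + 0.038×8.9 + 0.0314×5.3 = 3.882
Denominator: 1 + 0.0441×22 + 0.12×30 + 0.038×43 + 0.0314×35 = 8.303
R = 3.882/8.303 = 0.4675 kJ/s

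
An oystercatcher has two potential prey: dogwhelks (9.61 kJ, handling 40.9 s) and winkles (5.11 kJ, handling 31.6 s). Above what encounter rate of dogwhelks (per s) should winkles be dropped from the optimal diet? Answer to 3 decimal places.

0.054 per s

Drop winkles once their profitability E₂/h₂ falls below the rate achievable on dogwhelks alone: E₂/h₂ = λE₁/(1 + λh₁).
Solve for λ: λE₁h₂ = E₂(1 + λh₁) → λ(E₁h₂ − E₂h₁) = E₂ → λ = E₂/(E₁h₂ − E₂h₁).
λ = 5.11/(9.61×31.6 − 5.11×40.9) = 5.11/94.68 = 0.05397 per s.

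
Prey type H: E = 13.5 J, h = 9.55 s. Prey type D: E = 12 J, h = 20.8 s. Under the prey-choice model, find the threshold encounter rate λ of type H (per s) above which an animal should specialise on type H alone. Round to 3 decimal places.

Drop type D once their profitability E₂/h₂ falls below the rate achievable on type H alone: E₂/h₂ = λE₁/(1 + λh₁).
Solve for λ: λE₁h₂ = E₂(1 + λh₁) → λ(E₁h₂ − E₂h₁) = E₂ → λ = E₂/(E₁h₂ − E₂h₁).
λ = 12/(13.5×20.8 − 12×9.55) = 12/166.2 = 0.0722 per s.

0.072 per s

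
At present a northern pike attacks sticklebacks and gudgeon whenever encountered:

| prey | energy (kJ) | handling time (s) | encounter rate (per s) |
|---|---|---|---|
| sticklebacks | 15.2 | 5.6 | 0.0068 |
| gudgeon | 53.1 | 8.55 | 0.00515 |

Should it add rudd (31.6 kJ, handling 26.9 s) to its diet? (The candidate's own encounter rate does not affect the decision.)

Intake rate on the current diet: R = (0.0068×15.2 + 0.00515×53.1) / (1 + 0.0068×5.6 + 0.00515×8.55) = 0.3768/1.082 = 0.3482 kJ/s.
Profitability of rudd: 31.6/26.9 = 1.175 kJ/s.
1.175 > 0.3482, so adding rudd raises the average — include it.

Yes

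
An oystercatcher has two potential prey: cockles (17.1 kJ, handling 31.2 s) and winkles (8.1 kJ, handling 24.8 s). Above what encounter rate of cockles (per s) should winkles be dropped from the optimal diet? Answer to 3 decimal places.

The zero-one rule: include winkles iff E₂/h₂ > λE₁/(1+λh₁). Equality gives the switch point.
λE₁h₂ = E₂ + λE₂h₁ ⇒ λ = E₂/(E₁h₂ − E₂h₁) = 8.1/(424.1 − 252.7) = 0.04727 per s.

0.047 per s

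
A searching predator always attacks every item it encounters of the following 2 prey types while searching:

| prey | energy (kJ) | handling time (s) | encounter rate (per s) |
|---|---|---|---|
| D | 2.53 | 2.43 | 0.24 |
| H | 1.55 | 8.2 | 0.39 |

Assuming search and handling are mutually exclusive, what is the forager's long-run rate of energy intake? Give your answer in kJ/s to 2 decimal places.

R = Σλ_iE_i / (1 + Σλ_ih_i)
Numerator: 0.24×2.53 + 0.39×1.55 = 1.212
Denominator: 1 + 0.24×2.43 + 0.39×8.2 = 4.781
R = 1.212/4.781 = 0.2534 kJ/s

0.25 kJ/s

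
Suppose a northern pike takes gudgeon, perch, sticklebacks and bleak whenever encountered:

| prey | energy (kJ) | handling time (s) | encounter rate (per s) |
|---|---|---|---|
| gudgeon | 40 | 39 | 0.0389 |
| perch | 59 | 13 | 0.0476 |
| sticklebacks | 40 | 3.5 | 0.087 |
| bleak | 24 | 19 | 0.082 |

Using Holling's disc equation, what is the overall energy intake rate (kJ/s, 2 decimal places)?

1.96 kJ/s

Energy encountered per unit search time: 0.0389×40 + 0.0476×59 + 0.087×40 + 0.082×24 = 9.812 kJ/s.
Handling time per unit search time: 0.0389×39 + 0.0476×13 + 0.087×3.5 + 0.082×19 = 3.998.
Rate = 9.812/(1 + 3.998) = 1.963 kJ/s.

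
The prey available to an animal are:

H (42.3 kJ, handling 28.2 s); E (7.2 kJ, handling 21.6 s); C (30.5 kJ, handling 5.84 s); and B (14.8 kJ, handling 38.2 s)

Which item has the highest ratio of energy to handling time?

C

Profitability E/h (kJ/s): H = 42.3/28.2 = 1.5, E = 7.2/21.6 = 0.333, C = 30.5/5.84 = 5.22, B = 14.8/38.2 = 0.387.
Ranked: C > H > B > E.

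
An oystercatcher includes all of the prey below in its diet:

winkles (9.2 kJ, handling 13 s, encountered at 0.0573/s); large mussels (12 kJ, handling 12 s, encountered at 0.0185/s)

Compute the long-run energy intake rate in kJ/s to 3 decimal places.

0.381 kJ/s

Energy encountered per unit search time: 0.0573×9.2 + 0.0185×12 = 0.7492 kJ/s.
Handling time per unit search time: 0.0573×13 + 0.0185×12 = 0.9669.
Rate = 0.7492/(1 + 0.9669) = 0.3809 kJ/s.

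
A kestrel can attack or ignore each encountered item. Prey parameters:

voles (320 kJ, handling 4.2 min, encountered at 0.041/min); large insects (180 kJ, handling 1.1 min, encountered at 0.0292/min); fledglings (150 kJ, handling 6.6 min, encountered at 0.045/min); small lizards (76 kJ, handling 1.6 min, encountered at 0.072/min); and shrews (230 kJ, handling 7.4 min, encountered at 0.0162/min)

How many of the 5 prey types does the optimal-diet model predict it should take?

5

Profitabilities (E/h, kJ/min): large insects 164, voles 76.2, small lizards 47.5, shrews 31.1, fledglings 22.7. Add prey in this order while the next type's profitability exceeds the intake rate on those already taken.
Rate on top 1: 5.092. voles: 76.2 > 5.092 → include.
Rate on top 2: 15.26. small lizards: 47.5 > 15.26 → include.
Rate on top 3: 18.07. shrews: 31.1 > 18.07 → include.
Rate on top 4: 19.16. fledglings: 22.7 > 19.16 → include.
Optimal diet: large insects, voles, small lizards, shrews, fledglings — 5 of 5 types.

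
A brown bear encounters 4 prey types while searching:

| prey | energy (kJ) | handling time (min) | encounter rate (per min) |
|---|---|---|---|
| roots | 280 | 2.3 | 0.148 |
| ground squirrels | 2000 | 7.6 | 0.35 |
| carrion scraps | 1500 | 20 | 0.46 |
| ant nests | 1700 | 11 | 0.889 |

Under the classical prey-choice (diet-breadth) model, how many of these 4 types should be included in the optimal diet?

1

Profitabilities (E/h, kJ/min): ground squirrels 263, ant nests 155, roots 122, carrion scraps 75. Add prey in this order while the next type's profitability exceeds the intake rate on those already taken.
Rate on top 1: 191.3. ant nests: 155 < 191.3 → exclude; stop.
Optimal diet: ground squirrels — 1 of 4 types.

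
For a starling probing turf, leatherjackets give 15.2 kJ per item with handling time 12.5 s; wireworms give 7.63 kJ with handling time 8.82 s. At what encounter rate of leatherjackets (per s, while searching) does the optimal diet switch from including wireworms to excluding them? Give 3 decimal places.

Drop wireworms once their profitability E₂/h₂ falls below the rate achievable on leatherjackets alone: E₂/h₂ = λE₁/(1 + λh₁).
Solve for λ: λE₁h₂ = E₂(1 + λh₁) → λ(E₁h₂ − E₂h₁) = E₂ → λ = E₂/(E₁h₂ − E₂h₁).
λ = 7.63/(15.2×8.82 − 7.63×12.5) = 7.63/38.69 = 0.1972 per s.

0.197 per s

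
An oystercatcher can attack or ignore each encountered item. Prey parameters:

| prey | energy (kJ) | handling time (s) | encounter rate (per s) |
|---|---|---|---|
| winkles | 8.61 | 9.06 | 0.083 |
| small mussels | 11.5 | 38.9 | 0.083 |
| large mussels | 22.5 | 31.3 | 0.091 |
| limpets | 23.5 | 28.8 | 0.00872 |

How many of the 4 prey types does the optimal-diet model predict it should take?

E/h in descending order: winkles 0.95, limpets 0.816, large mussels 0.719, small mussels 0.296 kJ/s. The optimal diet is the largest prefix of this list for which every included type satisfies E_i/h_i > R on the types above it.
Rate on top 1: 0.4079. limpets: 0.816 > 0.4079 → include.
Rate on top 2: 0.4591. large mussels: 0.719 > 0.4591 → include.
Rate on top 3: 0.6116. small mussels: 0.296 < 0.6116 → exclude; stop.
Optimal diet: winkles, limpets, large mussels — 3 of 4 types.

3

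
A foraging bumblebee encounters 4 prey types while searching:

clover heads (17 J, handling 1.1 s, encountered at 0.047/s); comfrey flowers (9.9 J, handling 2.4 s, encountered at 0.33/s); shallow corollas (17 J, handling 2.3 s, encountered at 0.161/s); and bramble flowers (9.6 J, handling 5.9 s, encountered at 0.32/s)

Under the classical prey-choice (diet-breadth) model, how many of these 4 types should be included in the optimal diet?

Profitabilities (E/h, J/s): clover heads 15.5, shallow corollas 7.39, comfrey flowers 4.12, bramble flowers 1.63. Add prey in this order while the next type's profitability exceeds the intake rate on those already taken.
Rate on top 1: 0.7597. shallow corollas: 7.39 > 0.7597 → include.
Rate on top 2: 2.487. comfrey flowers: 4.12 > 2.487 → include.
Rate on top 3: 3.073. bramble flowers: 1.63 < 3.073 → exclude; stop.
Optimal diet: clover heads, shallow corollas, comfrey flowers — 3 of 4 types.

3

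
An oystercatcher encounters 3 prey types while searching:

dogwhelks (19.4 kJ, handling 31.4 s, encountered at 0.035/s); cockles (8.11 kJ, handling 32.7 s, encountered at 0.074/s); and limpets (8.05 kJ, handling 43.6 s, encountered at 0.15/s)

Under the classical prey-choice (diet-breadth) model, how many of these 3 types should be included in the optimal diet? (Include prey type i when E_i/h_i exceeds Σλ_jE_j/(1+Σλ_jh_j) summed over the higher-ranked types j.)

E/h in descending order: dogwhelks 0.618, cockles 0.248, limpets 0.185 kJ/s. The optimal diet is the largest prefix of this list for which every included type satisfies E_i/h_i > R on the types above it.
Rate on top 1: 0.3235. cockles: 0.248 < 0.3235 → exclude; stop.
Optimal diet: dogwhelks — 1 of 3 types.

1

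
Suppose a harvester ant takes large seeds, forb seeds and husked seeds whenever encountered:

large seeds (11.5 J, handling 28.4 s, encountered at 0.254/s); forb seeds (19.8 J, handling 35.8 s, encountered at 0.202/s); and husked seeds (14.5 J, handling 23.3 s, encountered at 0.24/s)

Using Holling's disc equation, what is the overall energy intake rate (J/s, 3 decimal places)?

R = Σλ_iE_i / (1 + Σλ_ih_i)
Numerator: 0.254×11.5 + 0.202×19.8 + 0.24×14.5 = 10.4
Denominator: 1 + 0.254×28.4 + 0.202×35.8 + 0.24×23.3 = 21.04
R = 10.4/21.04 = 0.4944 J/s

0.494 J/s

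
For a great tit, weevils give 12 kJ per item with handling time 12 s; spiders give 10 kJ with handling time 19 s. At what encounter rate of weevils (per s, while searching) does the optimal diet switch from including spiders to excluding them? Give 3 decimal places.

At the threshold, the rate on weevils alone equals the profitability of spiders: λ·12/(1 + λ·12) = 10/19 = 0.5263.
Rearranging, λ(12 − 0.5263×12) = 0.5263, so λ = 0.5263/5.684 = 0.09259 per s.

0.093 per s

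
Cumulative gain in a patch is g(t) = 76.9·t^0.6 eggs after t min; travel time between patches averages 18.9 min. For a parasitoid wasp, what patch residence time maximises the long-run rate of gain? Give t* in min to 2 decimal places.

Optimal t* satisfies g'(t*) = g(t*)/(T + t*).
g'(t) = 0.6·76.9·t^-0.4. Setting 0.6·76.9·t^-0.4 = 76.9·t^0.6/(18.9+t) gives 0.6(18.9+t) = t, so 0.40·t = 0.6×18.9.
t* = 0.6×18.9/0.40 = 28.35 min.

28.35 min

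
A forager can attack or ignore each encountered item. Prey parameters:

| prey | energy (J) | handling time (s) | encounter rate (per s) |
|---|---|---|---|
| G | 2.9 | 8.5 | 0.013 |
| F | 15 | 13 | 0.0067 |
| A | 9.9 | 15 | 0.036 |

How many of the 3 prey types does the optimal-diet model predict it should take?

3

E/h in descending order: F 1.15, A 0.66, G 0.341 J/s. The optimal diet is the largest prefix of this list for which every included type satisfies E_i/h_i > R on the types above it.
Rate on top 1: 0.09245. A: 0.66 > 0.09245 → include.
Rate on top 2: 0.2808. G: 0.341 > 0.2808 → include.
Optimal diet: F, A, G — 3 of 3 types.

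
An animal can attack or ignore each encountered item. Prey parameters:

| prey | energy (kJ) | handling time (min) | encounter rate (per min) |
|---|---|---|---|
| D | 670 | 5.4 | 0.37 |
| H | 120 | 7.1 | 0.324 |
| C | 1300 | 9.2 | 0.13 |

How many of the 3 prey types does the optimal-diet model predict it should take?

Profitabilities (E/h, kJ/min): C 141, D 124, H 16.9. Add prey in this order while the next type's profitability exceeds the intake rate on those already taken.
Rate on top 1: 76.96. D: 124 > 76.96 → include.
Rate on top 2: 99.4. H: 16.9 < 99.4 → exclude; stop.
Optimal diet: C, D — 2 of 3 types.

2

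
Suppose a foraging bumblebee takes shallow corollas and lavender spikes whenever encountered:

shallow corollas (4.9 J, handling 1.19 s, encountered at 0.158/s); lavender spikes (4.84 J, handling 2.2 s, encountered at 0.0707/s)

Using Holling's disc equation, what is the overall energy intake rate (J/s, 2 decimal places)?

0.83 J/s

Energy encountered per unit search time: 0.158×4.9 + 0.0707×4.84 = 1.116 J/s.
Handling time per unit search time: 0.158×1.19 + 0.0707×2.2 = 0.3436.
Rate = 1.116/(1 + 0.3436) = 0.8309 J/s.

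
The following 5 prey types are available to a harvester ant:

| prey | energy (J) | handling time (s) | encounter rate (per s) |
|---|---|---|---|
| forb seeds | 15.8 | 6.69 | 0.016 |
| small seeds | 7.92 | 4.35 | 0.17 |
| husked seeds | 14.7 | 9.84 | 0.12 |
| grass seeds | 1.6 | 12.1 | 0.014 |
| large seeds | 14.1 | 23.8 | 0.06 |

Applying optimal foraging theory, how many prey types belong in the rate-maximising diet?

3

Rank by E/h (J/s): forb seeds 2.36, small seeds 1.82, husked seeds 1.49, large seeds 0.592, grass seeds 0.132. Include each in turn until the next type's E/h falls below the running intake rate.
Rate on top 1: 0.2284. small seeds: 1.82 > 0.2284 → include.
Rate on top 2: 0.8661. husked seeds: 1.49 > 0.8661 → include.
Rate on top 3: 1.111. large seeds: 0.592 < 1.111 → exclude; stop.
Optimal diet: forb seeds, small seeds, husked seeds — 3 of 5 types.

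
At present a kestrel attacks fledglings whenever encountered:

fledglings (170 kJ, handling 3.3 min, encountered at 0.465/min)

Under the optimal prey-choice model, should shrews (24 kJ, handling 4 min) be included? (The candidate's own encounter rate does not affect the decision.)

No

On fledglings alone, R = ΣλE/(1+Σλh) = 79.05/2.534 = 31.19 kJ/min.
shrews: E/h = 24/4 = 6 kJ/min.
Since 6 < R, time spent handling shrews is better spent searching.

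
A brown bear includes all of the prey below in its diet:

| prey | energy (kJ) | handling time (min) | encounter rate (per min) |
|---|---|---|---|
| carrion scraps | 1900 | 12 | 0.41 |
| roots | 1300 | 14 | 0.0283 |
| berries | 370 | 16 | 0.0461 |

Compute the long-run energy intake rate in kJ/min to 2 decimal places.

118.07 kJ/min

R = Σλ_iE_i / (1 + Σλ_ih_i)
Numerator: 0.41×1900 + 0.0283×1300 + 0.0461×370 = 832.8
Denominator: 1 + 0.41×12 + 0.0283×14 + 0.0461×16 = 7.054
R = 832.8/7.054 = 118.1 kJ/min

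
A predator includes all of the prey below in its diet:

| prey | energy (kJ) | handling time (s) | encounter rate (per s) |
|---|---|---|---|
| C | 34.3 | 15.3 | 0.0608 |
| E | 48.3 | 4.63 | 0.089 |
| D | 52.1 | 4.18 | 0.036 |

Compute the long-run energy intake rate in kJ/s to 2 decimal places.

Energy encountered per unit search time: 0.0608×34.3 + 0.089×48.3 + 0.036×52.1 = 8.26 kJ/s.
Handling time per unit search time: 0.0608×15.3 + 0.089×4.63 + 0.036×4.18 = 1.493.
Rate = 8.26/(1 + 1.493) = 3.313 kJ/s.

3.31 kJ/s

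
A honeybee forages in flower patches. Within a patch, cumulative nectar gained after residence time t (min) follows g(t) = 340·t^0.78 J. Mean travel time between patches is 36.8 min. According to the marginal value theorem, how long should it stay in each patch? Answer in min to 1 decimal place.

130.5 min

Maximise g(t)/(T+t): set derivative to zero → g'(t)(T+t) = g(t).
g'(t) = 0.78·340·t^-0.22. Setting 0.78·340·t^-0.22 = 340·t^0.78/(36.8+t) gives 0.78(36.8+t) = t, so 0.22·t = 0.78×36.8.
t* = 0.78×36.8/0.22 = 130.5 min.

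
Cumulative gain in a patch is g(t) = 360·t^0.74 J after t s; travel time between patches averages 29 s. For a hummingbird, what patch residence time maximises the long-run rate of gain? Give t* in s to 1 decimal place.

Optimal t* satisfies g'(t*) = g(t*)/(T + t*).
g'(t) = 0.74·360·t^-0.26. Setting 0.74·360·t^-0.26 = 360·t^0.74/(29+t) gives 0.74(29+t) = t, so 0.26·t = 0.74×29.
t* = 0.74×29/0.26 = 82.54 s.

82.5 s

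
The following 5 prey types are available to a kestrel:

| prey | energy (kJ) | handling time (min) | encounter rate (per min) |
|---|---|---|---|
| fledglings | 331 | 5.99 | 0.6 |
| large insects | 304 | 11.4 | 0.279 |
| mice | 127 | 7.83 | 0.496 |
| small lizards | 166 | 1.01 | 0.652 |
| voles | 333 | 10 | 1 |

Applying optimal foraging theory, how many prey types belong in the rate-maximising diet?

1

E/h in descending order: small lizards 164, fledglings 55.3, voles 33.3, large insects 26.7, mice 16.2 kJ/min. The optimal diet is the largest prefix of this list for which every included type satisfies E_i/h_i > R on the types above it.
Rate on top 1: 65.26. fledglings: 55.3 < 65.26 → exclude; stop.
Optimal diet: small lizards — 1 of 5 types.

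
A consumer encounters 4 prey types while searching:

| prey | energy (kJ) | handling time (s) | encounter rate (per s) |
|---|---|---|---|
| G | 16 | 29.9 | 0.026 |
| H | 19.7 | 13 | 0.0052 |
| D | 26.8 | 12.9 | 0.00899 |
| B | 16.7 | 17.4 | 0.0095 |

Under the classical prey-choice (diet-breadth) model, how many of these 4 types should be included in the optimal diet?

4

E/h in descending order: D 2.08, H 1.52, B 0.96, G 0.535 kJ/s. The optimal diet is the largest prefix of this list for which every included type satisfies E_i/h_i > R on the types above it.
Rate on top 1: 0.2159. H: 1.52 > 0.2159 → include.
Rate on top 2: 0.2901. B: 0.96 > 0.2901 → include.
Rate on top 3: 0.3722. G: 0.535 > 0.3722 → include.
Optimal diet: D, H, B, G — 4 of 4 types.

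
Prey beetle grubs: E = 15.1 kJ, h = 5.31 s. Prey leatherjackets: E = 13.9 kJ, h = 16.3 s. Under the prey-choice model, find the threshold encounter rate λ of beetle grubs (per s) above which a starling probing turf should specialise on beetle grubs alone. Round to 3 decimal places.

The zero-one rule: include leatherjackets iff E₂/h₂ > λE₁/(1+λh₁). Equality gives the switch point.
λE₁h₂ = E₂ + λE₂h₁ ⇒ λ = E₂/(E₁h₂ − E₂h₁) = 13.9/(246.1 − 73.81) = 0.08066 per s.

0.081 per s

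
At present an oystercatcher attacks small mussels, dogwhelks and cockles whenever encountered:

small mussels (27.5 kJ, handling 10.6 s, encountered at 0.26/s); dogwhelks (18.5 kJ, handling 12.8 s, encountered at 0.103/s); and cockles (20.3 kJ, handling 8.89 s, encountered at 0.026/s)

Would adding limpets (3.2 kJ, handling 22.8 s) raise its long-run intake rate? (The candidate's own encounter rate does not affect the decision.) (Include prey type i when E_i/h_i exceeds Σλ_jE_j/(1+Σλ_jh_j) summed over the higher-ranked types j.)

On small mussels, dogwhelks and cockles alone, R = ΣλE/(1+Σλh) = 9.583/5.306 = 1.806 kJ/s.
limpets: E/h = 3.2/22.8 = 0.1404 kJ/s.
Since 0.1404 < R, time spent handling limpets is better spent searching.

No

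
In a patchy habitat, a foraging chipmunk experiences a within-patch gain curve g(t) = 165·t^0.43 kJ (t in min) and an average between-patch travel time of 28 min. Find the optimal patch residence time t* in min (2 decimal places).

21.12 min

By the marginal value theorem, leave when the instantaneous gain rate g'(t) equals the habitat-wide average g(t)/(T + t).
g'(t) = 0.43·165·t^-0.57. Setting 0.43·165·t^-0.57 = 165·t^0.43/(28+t) gives 0.43(28+t) = t, so 0.57·t = 0.43×28.
t* = 0.43×28/0.57 = 21.12 min.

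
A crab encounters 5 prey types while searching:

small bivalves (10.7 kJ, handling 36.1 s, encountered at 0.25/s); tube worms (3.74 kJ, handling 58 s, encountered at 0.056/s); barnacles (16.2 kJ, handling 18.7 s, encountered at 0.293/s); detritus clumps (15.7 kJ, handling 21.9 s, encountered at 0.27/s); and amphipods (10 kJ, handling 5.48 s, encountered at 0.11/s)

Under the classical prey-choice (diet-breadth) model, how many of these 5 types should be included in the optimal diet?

E/h in descending order: amphipods 1.82, barnacles 0.866, detritus clumps 0.717, small bivalves 0.296, tube worms 0.0645 kJ/s. The optimal diet is the largest prefix of this list for which every included type satisfies E_i/h_i > R on the types above it.
Rate on top 1: 0.6863. barnacles: 0.866 > 0.6863 → include.
Rate on top 2: 0.8256. detritus clumps: 0.717 < 0.8256 → exclude; stop.
Optimal diet: amphipods, barnacles — 2 of 5 types.

2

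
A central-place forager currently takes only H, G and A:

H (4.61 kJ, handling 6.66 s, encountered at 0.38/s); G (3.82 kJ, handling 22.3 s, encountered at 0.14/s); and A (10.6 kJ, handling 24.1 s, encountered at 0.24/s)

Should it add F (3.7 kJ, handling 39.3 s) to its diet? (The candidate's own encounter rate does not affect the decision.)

No

On H, G and A alone, R = ΣλE/(1+Σλh) = 4.831/12.44 = 0.3884 kJ/s.
Profitability of F: 3.7/39.3 = 0.09415 kJ/s.
Since 0.09415 < R, time spent handling F is better spent searching.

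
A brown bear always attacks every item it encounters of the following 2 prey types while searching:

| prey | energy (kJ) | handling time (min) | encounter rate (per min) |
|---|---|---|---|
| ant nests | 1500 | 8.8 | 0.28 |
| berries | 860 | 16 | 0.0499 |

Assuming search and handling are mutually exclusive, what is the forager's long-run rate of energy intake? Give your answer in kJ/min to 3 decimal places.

108.604 kJ/min

R = Σλ_iE_i / (1 + Σλ_ih_i)
Numerator: 0.28×1500 + 0.0499×860 = 462.9
Denominator: 1 + 0.28×8.8 + 0.0499×16 = 4.262
R = 462.9/4.262 = 108.6 kJ/min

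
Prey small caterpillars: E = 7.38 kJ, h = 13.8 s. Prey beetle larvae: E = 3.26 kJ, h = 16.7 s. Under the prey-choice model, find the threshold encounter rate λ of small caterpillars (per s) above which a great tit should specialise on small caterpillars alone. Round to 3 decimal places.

0.042 per s

At the threshold, the rate on small caterpillars alone equals the profitability of beetle larvae: λ·7.38/(1 + λ·13.8) = 3.26/16.7 = 0.1952.
Rearranging, λ(7.38 − 0.1952×13.8) = 0.1952, so λ = 0.1952/4.686 = 0.04166 per s.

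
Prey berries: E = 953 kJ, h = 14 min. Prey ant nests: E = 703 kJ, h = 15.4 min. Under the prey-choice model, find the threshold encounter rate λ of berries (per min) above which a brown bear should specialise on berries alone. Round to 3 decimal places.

0.145 per min

At the threshold, the rate on berries alone equals the profitability of ant nests: λ·953/(1 + λ·14) = 703/15.4 = 45.65.
Rearranging, λ(953 − 45.65×14) = 45.65, so λ = 45.65/313.9 = 0.1454 per min.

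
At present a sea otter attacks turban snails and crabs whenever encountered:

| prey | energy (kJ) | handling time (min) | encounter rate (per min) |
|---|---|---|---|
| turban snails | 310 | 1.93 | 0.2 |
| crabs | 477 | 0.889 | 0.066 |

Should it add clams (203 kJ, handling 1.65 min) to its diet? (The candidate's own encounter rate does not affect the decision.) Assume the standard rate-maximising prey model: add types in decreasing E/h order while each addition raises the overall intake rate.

Yes

On turban snails and crabs alone, R = ΣλE/(1+Σλh) = 93.48/1.445 = 64.71 kJ/min.
Profitability of clams: 203/1.65 = 123 kJ/min.
123 > 64.71, so adding clams raises the average — include it.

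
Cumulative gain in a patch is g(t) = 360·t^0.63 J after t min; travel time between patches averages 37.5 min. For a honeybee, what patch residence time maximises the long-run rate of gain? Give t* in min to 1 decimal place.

63.9 min

Maximise g(t)/(T+t): set derivative to zero → g'(t)(T+t) = g(t).
g'(t) = 0.63·360·t^-0.37. Setting 0.63·360·t^-0.37 = 360·t^0.63/(37.5+t) gives 0.63(37.5+t) = t, so 0.37·t = 0.63×37.5.
t* = 0.63×37.5/0.37 = 63.85 min.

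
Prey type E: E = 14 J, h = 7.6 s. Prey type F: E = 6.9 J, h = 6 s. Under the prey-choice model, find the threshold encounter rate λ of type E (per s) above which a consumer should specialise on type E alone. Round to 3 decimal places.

At the threshold, the rate on type E alone equals the profitability of type F: λ·14/(1 + λ·7.6) = 6.9/6 = 1.15.
Rearranging, λ(14 − 1.15×7.6) = 1.15, so λ = 1.15/5.26 = 0.2186 per s.

0.219 per s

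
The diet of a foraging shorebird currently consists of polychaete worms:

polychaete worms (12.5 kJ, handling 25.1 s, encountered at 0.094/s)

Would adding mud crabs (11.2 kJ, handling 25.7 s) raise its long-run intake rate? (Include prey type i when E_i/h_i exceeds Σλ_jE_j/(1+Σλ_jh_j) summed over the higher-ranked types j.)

Intake rate on the current diet: R = (0.094×12.5) / (1 + 0.094×25.1) = 1.175/3.359 = 0.3498 kJ/s.
Profitability of mud crabs: 11.2/25.7 = 0.4358 kJ/s.
Since 0.4358 > R, including mud crabs increases the long-run rate.

Yes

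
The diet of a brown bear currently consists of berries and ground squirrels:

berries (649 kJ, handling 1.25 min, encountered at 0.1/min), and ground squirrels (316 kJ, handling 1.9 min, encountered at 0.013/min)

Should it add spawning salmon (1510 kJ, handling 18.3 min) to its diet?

Yes

Intake rate on the current diet: R = (0.1×649 + 0.013×316) / (1 + 0.1×1.25 + 0.013×1.9) = 69.01/1.15 = 60.02 kJ/min.
Profitability of spawning salmon: 1510/18.3 = 82.51 kJ/min.
82.51 > 60.02, so adding spawning salmon raises the average — include it.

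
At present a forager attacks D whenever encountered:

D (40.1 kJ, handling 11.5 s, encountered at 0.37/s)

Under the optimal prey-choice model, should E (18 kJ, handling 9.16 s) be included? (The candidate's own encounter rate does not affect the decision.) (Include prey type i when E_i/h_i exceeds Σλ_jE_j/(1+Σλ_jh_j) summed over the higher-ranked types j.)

No

On D alone, R = ΣλE/(1+Σλh) = 14.84/5.255 = 2.823 kJ/s.
E: E/h = 18/9.16 = 1.965 kJ/s.
Since 1.965 < R, time spent handling E is better spent searching.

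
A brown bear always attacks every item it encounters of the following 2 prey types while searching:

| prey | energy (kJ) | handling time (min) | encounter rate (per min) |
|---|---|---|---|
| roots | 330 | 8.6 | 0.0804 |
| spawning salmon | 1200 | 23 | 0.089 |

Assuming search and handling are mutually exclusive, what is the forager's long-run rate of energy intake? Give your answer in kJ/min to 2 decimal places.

Energy encountered per unit search time: 0.0804×330 + 0.089×1200 = 133.3 kJ/min.
Handling time per unit search time: 0.0804×8.6 + 0.089×23 = 2.738.
Rate = 133.3/(1 + 2.738) = 35.67 kJ/min.

35.67 kJ/min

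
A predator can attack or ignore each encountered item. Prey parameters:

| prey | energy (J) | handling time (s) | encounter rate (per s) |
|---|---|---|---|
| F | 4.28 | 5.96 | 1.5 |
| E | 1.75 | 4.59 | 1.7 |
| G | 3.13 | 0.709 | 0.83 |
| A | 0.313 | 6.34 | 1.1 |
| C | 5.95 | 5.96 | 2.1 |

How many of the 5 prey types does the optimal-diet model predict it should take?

Profitabilities (E/h, J/s): G 4.41, C 0.998, F 0.718, E 0.381, A 0.0494. Add prey in this order while the next type's profitability exceeds the intake rate on those already taken.
Rate on top 1: 1.635. C: 0.998 < 1.635 → exclude; stop.
Optimal diet: G — 1 of 5 types.

1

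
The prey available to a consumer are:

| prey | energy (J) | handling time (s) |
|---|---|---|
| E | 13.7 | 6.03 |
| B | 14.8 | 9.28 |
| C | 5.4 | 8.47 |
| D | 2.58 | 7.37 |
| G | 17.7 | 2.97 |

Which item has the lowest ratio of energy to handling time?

D

Profitability E/h (J/s): E = 13.7/6.03 = 2.27, B = 14.8/9.28 = 1.59, C = 5.4/8.47 = 0.638, D = 2.58/7.37 = 0.35, G = 17.7/2.97 = 5.96.
Ranked: G > E > B > C > D.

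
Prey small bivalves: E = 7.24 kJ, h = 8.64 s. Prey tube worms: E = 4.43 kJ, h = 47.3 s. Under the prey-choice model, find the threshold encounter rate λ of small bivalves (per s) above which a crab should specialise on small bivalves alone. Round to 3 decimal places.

0.015 per s

Drop tube worms once their profitability E₂/h₂ falls below the rate achievable on small bivalves alone: E₂/h₂ = λE₁/(1 + λh₁).
Solve for λ: λE₁h₂ = E₂(1 + λh₁) → λ(E₁h₂ − E₂h₁) = E₂ → λ = E₂/(E₁h₂ − E₂h₁).
λ = 4.43/(7.24×47.3 − 4.43×8.64) = 4.43/304.2 = 0.01456 per s.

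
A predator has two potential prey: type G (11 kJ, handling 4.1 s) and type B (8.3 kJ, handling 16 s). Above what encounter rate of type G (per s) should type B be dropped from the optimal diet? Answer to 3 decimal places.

0.058 per s

Drop type B once their profitability E₂/h₂ falls below the rate achievable on type G alone: E₂/h₂ = λE₁/(1 + λh₁).
Solve for λ: λE₁h₂ = E₂(1 + λh₁) → λ(E₁h₂ − E₂h₁) = E₂ → λ = E₂/(E₁h₂ − E₂h₁).
λ = 8.3/(11×16 − 8.3×4.1) = 8.3/142 = 0.05846 per s.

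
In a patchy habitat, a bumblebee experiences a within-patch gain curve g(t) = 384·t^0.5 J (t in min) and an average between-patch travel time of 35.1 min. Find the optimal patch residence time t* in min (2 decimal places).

35.10 min

Maximise g(t)/(T+t): set derivative to zero → g'(t)(T+t) = g(t).
g'(t) = 0.5·384·t^-0.5. Setting 0.5·384·t^-0.5 = 384·t^0.5/(35.1+t) gives 0.5(35.1+t) = t, so 0.50·t = 0.5×35.1.
t* = 0.5×35.1/0.50 = 35.1 min.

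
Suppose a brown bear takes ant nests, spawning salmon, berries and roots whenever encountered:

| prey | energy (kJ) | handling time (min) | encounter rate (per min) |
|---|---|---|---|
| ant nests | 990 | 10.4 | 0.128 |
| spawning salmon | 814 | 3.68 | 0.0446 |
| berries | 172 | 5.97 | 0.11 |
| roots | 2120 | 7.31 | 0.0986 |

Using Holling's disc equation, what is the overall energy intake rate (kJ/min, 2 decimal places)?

R = Σλ_iE_i / (1 + Σλ_ih_i)
Numerator: 0.128×990 + 0.0446×814 + 0.11×172 + 0.0986×2120 = 391
Denominator: 1 + 0.128×10.4 + 0.0446×3.68 + 0.11×5.97 + 0.0986×7.31 = 3.873
R = 391/3.873 = 101 kJ/min

100.95 kJ/min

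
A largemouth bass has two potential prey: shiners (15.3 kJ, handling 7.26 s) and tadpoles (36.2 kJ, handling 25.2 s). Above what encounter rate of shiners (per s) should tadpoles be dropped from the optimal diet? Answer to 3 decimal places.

0.295 per s

At the threshold, the rate on shiners alone equals the profitability of tadpoles: λ·15.3/(1 + λ·7.26) = 36.2/25.2 = 1.437.
Rearranging, λ(15.3 − 1.437×7.26) = 1.437, so λ = 1.437/4.871 = 0.2949 per s.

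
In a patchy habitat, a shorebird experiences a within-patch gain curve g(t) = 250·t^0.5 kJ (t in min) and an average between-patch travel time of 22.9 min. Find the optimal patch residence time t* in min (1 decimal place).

Maximise g(t)/(T+t): set derivative to zero → g'(t)(T+t) = g(t).
g'(t) = 0.5·250·t^-0.5. Setting 0.5·250·t^-0.5 = 250·t^0.5/(22.9+t) gives 0.5(22.9+t) = t, so 0.50·t = 0.5×22.9.
t* = 0.5×22.9/0.50 = 22.9 min.

22.9 min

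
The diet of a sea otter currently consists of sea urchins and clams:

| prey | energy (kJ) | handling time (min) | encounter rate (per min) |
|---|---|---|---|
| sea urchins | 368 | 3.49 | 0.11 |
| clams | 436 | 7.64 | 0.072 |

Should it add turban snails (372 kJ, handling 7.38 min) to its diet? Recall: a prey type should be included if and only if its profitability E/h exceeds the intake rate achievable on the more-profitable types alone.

Current rate: (0.11×368 + 0.072×436)/(1 + 0.11×3.49 + 0.072×7.64) = 37.16 kJ/min.
turban snails: E/h = 372/7.38 = 50.41 kJ/min.
50.41 > 37.16, so adding turban snails raises the average — include it.

Yes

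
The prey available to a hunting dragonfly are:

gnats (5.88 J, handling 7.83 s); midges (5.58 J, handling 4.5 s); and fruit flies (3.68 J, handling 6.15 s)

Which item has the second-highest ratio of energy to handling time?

In descending order of E/h:
midges: 5.58/4.5 = 1.24 J/s
gnats: 5.88/7.83 = 0.751 J/s
fruit flies: 3.68/6.15 = 0.598 J/s

gnats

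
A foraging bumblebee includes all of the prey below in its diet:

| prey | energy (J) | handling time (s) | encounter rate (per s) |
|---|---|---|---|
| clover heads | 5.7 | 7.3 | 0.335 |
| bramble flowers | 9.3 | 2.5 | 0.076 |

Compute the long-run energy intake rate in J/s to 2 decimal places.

Energy encountered per unit search time: 0.335×5.7 + 0.076×9.3 = 2.616 J/s.
Handling time per unit search time: 0.335×7.3 + 0.076×2.5 = 2.635.
Rate = 2.616/(1 + 2.635) = 0.7197 J/s.

0.72 J/s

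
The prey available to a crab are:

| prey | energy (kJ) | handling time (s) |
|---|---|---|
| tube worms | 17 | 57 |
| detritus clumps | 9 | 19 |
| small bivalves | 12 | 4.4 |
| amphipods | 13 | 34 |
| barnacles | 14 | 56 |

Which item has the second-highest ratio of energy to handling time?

In descending order of E/h:
small bivalves: 12/4.4 = 2.73 kJ/s
detritus clumps: 9/19 = 0.474 kJ/s
amphipods: 13/34 = 0.382 kJ/s
tube worms: 17/57 = 0.298 kJ/s
barnacles: 14/56 = 0.25 kJ/s

detritus clumps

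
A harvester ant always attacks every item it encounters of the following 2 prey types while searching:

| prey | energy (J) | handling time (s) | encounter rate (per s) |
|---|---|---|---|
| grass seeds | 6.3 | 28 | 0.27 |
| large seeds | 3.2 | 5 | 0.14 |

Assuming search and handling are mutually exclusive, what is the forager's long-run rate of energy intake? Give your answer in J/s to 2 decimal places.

0.23 J/s

R = (0.27×6.3 + 0.14×3.2) / (1 + 0.27×28 + 0.14×5) = 2.149/9.26 = 0.2321 J/s.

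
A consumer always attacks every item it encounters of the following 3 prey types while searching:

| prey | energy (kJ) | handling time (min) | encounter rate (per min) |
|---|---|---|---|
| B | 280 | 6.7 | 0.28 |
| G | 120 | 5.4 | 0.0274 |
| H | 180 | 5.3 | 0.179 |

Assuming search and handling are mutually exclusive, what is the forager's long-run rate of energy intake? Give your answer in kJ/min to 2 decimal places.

Energy encountered per unit search time: 0.28×280 + 0.0274×120 + 0.179×180 = 113.9 kJ/min.
Handling time per unit search time: 0.28×6.7 + 0.0274×5.4 + 0.179×5.3 = 2.973.
Rate = 113.9/(1 + 2.973) = 28.67 kJ/min.

28.67 kJ/min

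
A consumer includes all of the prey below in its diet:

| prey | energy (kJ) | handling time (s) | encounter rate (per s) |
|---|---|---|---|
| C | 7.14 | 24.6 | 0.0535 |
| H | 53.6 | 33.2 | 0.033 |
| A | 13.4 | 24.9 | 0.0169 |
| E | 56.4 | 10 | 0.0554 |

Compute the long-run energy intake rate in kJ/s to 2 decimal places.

1.25 kJ/s

R = (0.0535×7.14 + 0.033×53.6 + 0.0169×13.4 + 0.0554×56.4) / (1 + 0.0535×24.6 + 0.033×33.2 + 0.0169×24.9 + 0.0554×10) = 5.502/4.387 = 1.254 kJ/s.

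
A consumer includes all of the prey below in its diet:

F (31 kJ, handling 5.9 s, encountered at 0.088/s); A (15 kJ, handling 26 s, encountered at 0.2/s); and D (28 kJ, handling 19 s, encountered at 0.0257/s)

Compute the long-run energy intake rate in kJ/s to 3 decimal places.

0.895 kJ/s

R = Σλ_iE_i / (1 + Σλ_ih_i)
Numerator: 0.088×31 + 0.2×15 + 0.0257×28 = 6.448
Denominator: 1 + 0.088×5.9 + 0.2×26 + 0.0257×19 = 7.208
R = 6.448/7.208 = 0.8946 kJ/s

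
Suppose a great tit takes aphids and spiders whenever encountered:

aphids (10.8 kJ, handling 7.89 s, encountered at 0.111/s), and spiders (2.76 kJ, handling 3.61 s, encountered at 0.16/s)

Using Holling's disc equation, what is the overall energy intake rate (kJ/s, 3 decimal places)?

R = (0.111×10.8 + 0.16×2.76) / (1 + 0.111×7.89 + 0.16×3.61) = 1.64/2.453 = 0.6686 kJ/s.

0.669 kJ/s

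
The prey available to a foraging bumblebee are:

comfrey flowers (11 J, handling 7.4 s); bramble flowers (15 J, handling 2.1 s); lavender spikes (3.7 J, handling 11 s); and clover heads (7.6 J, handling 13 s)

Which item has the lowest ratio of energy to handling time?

lavender spikes

Profitability E/h (J/s): comfrey flowers = 11/7.4 = 1.49, bramble flowers = 15/2.1 = 7.14, lavender spikes = 3.7/11 = 0.336, clover heads = 7.6/13 = 0.585.
Ranked: bramble flowers > comfrey flowers > clover heads > lavender spikes.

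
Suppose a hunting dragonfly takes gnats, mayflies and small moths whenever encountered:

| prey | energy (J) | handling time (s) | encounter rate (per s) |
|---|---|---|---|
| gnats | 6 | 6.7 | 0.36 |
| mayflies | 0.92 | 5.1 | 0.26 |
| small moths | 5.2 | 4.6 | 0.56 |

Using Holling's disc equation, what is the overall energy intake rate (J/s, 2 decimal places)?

0.73 J/s

R = (0.36×6 + 0.26×0.92 + 0.56×5.2) / (1 + 0.36×6.7 + 0.26×5.1 + 0.56×4.6) = 5.311/7.314 = 0.7262 J/s.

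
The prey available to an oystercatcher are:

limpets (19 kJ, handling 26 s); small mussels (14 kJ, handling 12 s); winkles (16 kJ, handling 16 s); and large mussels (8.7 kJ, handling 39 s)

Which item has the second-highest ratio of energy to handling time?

Profitability E/h (kJ/s): limpets = 19/26 = 0.731, small mussels = 14/12 = 1.17, winkles = 16/16 = 1, large mussels = 8.7/39 = 0.223.
Ranked: small mussels > winkles > limpets > large mussels.

winkles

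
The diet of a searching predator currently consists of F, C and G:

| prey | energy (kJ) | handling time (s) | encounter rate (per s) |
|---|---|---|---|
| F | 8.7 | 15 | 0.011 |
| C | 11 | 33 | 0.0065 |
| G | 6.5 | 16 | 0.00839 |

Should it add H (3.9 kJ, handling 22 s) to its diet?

Intake rate on the current diet: R = (0.011×8.7 + 0.0065×11 + 0.00839×6.5) / (1 + 0.011×15 + 0.0065×33 + 0.00839×16) = 0.2217/1.514 = 0.1465 kJ/s.
Profitability of H: 3.9/22 = 0.1773 kJ/s.
0.1773 > 0.1465, so adding H raises the average — include it.

Yes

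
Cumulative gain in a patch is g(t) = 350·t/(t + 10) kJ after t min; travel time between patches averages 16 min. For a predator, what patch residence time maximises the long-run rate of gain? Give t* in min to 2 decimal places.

Maximise g(t)/(T+t): set derivative to zero → g'(t)(T+t) = g(t).
g'(t) = 350·10/(t + 10)². Setting 350·10/(t+10)² = 350t/[(t+10)(16+t)] gives 10(16+t) = t(t+10), so t² = 10×16 = 160.
t* = √160 = 12.65 min.

12.65 min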